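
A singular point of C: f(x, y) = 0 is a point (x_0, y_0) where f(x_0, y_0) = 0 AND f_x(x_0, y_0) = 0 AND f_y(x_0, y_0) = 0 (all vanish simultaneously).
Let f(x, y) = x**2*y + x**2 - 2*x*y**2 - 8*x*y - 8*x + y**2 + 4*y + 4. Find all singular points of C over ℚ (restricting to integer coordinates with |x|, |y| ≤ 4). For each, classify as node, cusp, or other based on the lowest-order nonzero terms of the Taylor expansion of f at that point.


Singular points: {(0, -2)}; classification: node.

Compute partial derivatives:
  f_x = 2*x*y + 2*x - 2*y**2 - 8*y - 8.
  f_y = x**2 - 4*x*y - 8*x + 2*y + 4.
Scan x_0 ∈ {−4, ..., 4}. For each x_0, f_y(x_0, y) is a polynomial in y; find its integer roots y ∈ {−4, ..., 4}, then test f_x and f at those candidates.
  x = -4: f_y(-4, y) = 18*y + 52; no integer root y with |y| ≤ 4.
  x = -3: f_y(-3, y) = 14*y + 37; no integer root y with |y| ≤ 4.
  x = -2: f_y(-2, y) = 10*y + 24; no integer root y with |y| ≤ 4.
  x = -1: f_y(-1, y) = 6*y + 13; no integer root y with |y| ≤ 4.
  x = 0: f_y(0, y) = 2*y + 4; vanishes at y ∈ {-2}. (0, -2): f_x = 0, f = 0 — SINGULAR.
  x = 1: f_y(1, y) = -2*y - 3; no integer root y with |y| ≤ 4.
  x = 2: f_y(2, y) = -6*y - 8; no integer root y with |y| ≤ 4.
  x = 3: f_y(3, y) = -10*y - 11; no integer root y with |y| ≤ 4.
  x = 4: f_y(4, y) = -14*y - 12; no integer root y with |y| ≤ 4.
Only singular point on the grid: (0, -2).
Classify: substitute x = 0 + u, y = -2 + v and expand: f = u**2*v - u**2 - 2*u*v**2 + v**2.
No constant or linear terms (consistent with a singular point). Quadratic part: -u**2 + v**2. Cubic part: u**2*v - 2*u*v**2.
The quadratic part v**2 - u**2 = (v − u)(v + u) splits into two distinct linear factors, so there are two distinct tangent lines y − -2 = ±(x − 0) — this is a node (ordinary double point).
Classification: node.


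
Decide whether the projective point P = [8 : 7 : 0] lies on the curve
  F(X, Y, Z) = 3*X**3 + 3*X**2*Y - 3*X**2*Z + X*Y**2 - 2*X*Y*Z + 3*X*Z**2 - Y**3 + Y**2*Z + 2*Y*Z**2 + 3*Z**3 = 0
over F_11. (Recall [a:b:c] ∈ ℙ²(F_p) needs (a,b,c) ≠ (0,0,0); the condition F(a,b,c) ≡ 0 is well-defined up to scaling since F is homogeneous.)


F(8,7,0) ≡ 3 (mod 11); P is NOT on the curve.

Evaluate F(8, 7, 0) term-by-term (mod 11).
  3*X**3 ↦ 3·512·1·1 = 1536
  3*X**2*Y ↦ 3·64·7·1 = 1344
  -3*X**2*Z ↦ -3·64·1·0 = 0
  X*Y**2 ↦ 1·8·49·1 = 392
  -2*X*Y*Z ↦ -2·8·7·0 = 0
  3*X*Z**2 ↦ 3·8·1·0 = 0
  -Y**3 ↦ -1·1·343·1 = -343
  Y**2*Z ↦ 1·1·49·0 = 0
  2*Y*Z**2 ↦ 2·1·7·0 = 0
  3*Z**3 ↦ 3·1·1·0 = 0
Sum: F(8, 7, 0) = (1536) + (1344) + (0) + (392) + (0) + (0) + (-343) + (0) + (0) + (0) = 2929.
Reducing mod 11: 2929 ≡ 3 (mod 11).
Since F(a, b, c) ≡ 3 ≠ 0 (mod 11), P does NOT lie on the curve.


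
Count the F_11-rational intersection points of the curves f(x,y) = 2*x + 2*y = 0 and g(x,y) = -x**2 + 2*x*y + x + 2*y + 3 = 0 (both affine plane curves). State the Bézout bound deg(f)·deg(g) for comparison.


Common zeros: {(2, 9), (5, 6)}; count = 2; Bézout bound = 2.

deg(f) = 1, deg(g) = 2, so Bézout bound = 2.
Scan x ∈ F_11. For each x, list the y ∈ F_11 with f(x, y) ≡ 0 and those with g(x, y) ≡ 0 (mod 11); the common zeros in that column are the intersection.
  x = 0: f ≡ 0 at y ∈ {0}; g ≡ 0 at y ∈ {4}; common: ∅.
  x = 1: f ≡ 0 at y ∈ {10}; g ≡ 0 at y ∈ {2}; common: ∅.
  x = 2: f ≡ 0 at y ∈ {9}; g ≡ 0 at y ∈ {9}; common: {9}.
  x = 3: f ≡ 0 at y ∈ {8}; g ≡ 0 at y ∈ {10}; common: ∅.
  x = 4: f ≡ 0 at y ∈ {7}; g ≡ 0 at y ∈ {2}; common: ∅.
  x = 5: f ≡ 0 at y ∈ {6}; g ≡ 0 at y ∈ {6}; common: {6}.
  x = 6: f ≡ 0 at y ∈ {5}; g ≡ 0 at y ∈ {9}; common: ∅.
  x = 7: f ≡ 0 at y ∈ {4}; g ≡ 0 at y ∈ {10}; common: ∅.
  x = 8: f ≡ 0 at y ∈ {3}; g ≡ 0 at y ∈ {6}; common: ∅.
  x = 9: f ≡ 0 at y ∈ {2}; g ≡ 0 at y ∈ {4}; common: ∅.
  x = 10: f ≡ 0 at y ∈ {1}; g ≡ 0 at y ∈ ∅; common: ∅.
Collecting: common zeros = {(2, 9), (5, 6)}, so the count is 2.
Comparison with the Bézout bound: 2 ≤ 2 = deg(f)·deg(g), as expected for curves with no common component (the bound is attained).


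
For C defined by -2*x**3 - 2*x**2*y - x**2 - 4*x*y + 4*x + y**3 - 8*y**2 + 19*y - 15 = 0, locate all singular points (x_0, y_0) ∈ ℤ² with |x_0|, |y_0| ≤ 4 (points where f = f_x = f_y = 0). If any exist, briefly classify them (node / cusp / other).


Singular points: {(-1, 3)}; classification: node.

Compute partial derivatives:
  f_x = -6*x**2 - 4*x*y - 2*x - 4*y + 4.
  f_y = -2*x**2 - 4*x + 3*y**2 - 16*y + 19.
Scan x_0 ∈ {−4, ..., 4}. For each x_0, f_y(x_0, y) is a polynomial in y; find its integer roots y ∈ {−4, ..., 4}, then test f_x and f at those candidates.
  x = -4: f_y(-4, y) = 3*y**2 - 16*y + 3; no integer root y with |y| ≤ 4.
  x = -3: f_y(-3, y) = 3*y**2 - 16*y + 13; vanishes at y ∈ {1}. (-3, 1): f_x = -36 ≠ 0.
  x = -2: f_y(-2, y) = 3*y**2 - 16*y + 19; no integer root y with |y| ≤ 4.
  x = -1: f_y(-1, y) = 3*y**2 - 16*y + 21; vanishes at y ∈ {3}. (-1, 3): f_x = 0, f = 0 — SINGULAR.
  x = 0: f_y(0, y) = 3*y**2 - 16*y + 19; no integer root y with |y| ≤ 4.
  x = 1: f_y(1, y) = 3*y**2 - 16*y + 13; vanishes at y ∈ {1}. (1, 1): f_x = -12 ≠ 0.
  x = 2: f_y(2, y) = 3*y**2 - 16*y + 3; no integer root y with |y| ≤ 4.
  x = 3: f_y(3, y) = 3*y**2 - 16*y - 11; no integer root y with |y| ≤ 4.
  x = 4: f_y(4, y) = 3*y**2 - 16*y - 29; no integer root y with |y| ≤ 4.
Only singular point on the grid: (-1, 3).
Classify: substitute x = -1 + u, y = 3 + v and expand: f = -2*u**3 - 2*u**2*v - u**2 + v**3 + v**2.
No constant or linear terms (consistent with a singular point). Quadratic part: -u**2 + v**2. Cubic part: -2*u**3 - 2*u**2*v + v**3.
The quadratic part v**2 - u**2 = (v − u)(v + u) splits into two distinct linear factors, so there are two distinct tangent lines y − 3 = ±(x − -1) — this is a node (ordinary double point).
Classification: node.


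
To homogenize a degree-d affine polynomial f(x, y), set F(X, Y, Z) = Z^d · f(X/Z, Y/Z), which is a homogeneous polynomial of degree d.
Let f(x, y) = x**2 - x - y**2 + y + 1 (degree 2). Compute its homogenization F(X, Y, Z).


F(X, Y, Z) = X**2 - X*Z - Y**2 + Y*Z + Z**2

deg(f) = 2.
Substitute x = X/Z, y = Y/Z into f, then multiply by Z^2.
  monomial 1·x^2·y^0 ↦ 1·X^2·Y^0·Z^0.
  monomial -1·x^1·y^0 ↦ -1·X^1·Y^0·Z^1.
  monomial -1·x^0·y^2 ↦ -1·X^0·Y^2·Z^0.
  monomial 1·x^0·y^1 ↦ 1·X^0·Y^1·Z^1.
  monomial 1·x^0·y^0 ↦ 1·X^0·Y^0·Z^2.
Collecting: F(X, Y, Z) = X**2 - X*Z - Y**2 + Y*Z + Z**2.


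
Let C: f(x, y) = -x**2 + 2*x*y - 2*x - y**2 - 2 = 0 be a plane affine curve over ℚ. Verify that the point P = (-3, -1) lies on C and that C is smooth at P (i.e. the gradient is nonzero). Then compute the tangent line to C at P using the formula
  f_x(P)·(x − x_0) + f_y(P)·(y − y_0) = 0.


Tangent line at P: 2*x - 4*y + 2 = 0.

Step 1: f(-3, -1) = 0, so P lies on C.
Step 2: partial derivatives
  f_x(x, y) = -2*x + 2*y - 2, f_y(x, y) = 2*x - 2*y.
  f_x(P) = 2, f_y(P) = -4 (gradient nonzero, so P is smooth).
Step 3: tangent line at P: 2·(x − -3) + -4·(y − -1) = 0.
Expanding: 2*x - 4*y + 2 = 0.


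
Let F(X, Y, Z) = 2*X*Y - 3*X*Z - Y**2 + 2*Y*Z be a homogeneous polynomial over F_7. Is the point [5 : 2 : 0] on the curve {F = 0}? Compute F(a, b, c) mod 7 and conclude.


F(5,2,0) ≡ 2 (mod 7); P is NOT on the curve.

Evaluate F(5, 2, 0) term-by-term (mod 7).
  2*X*Y ↦ 2·5·2·1 = 20
  -3*X*Z ↦ -3·5·1·0 = 0
  -Y**2 ↦ -1·1·4·1 = -4
  2*Y*Z ↦ 2·1·2·0 = 0
Sum: F(5, 2, 0) = (20) + (0) + (-4) + (0) = 16.
Reducing mod 7: 16 ≡ 2 (mod 7).
Since F(a, b, c) ≡ 2 ≠ 0 (mod 7), P does NOT lie on the curve.


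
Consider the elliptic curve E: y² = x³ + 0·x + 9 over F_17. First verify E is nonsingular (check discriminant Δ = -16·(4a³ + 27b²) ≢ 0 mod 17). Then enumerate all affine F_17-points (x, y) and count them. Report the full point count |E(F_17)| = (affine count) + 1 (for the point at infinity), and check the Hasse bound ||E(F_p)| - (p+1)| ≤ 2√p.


Affine points = {(0, 3), (0, 14), (2, 0), (3, 6), (3, 11), (5, 7), (5, 10), (6, 2), (6, 15), (13, 8), (13, 9), (14, 4), (14, 13), (15, 1), (15, 16), (16, 5), (16, 12)}; affine count = 17; |E(F_17)| = 18.

Discriminant check: Δ ∝ 4a³ + 27b² = 4·0³ + 27·9² = 4·0 + 27·81 ≡ 11 (mod 17). Nonzero ⇒ E is nonsingular.
For each x ∈ F_17, compute rhs = x³ + 0·x + 9 mod 17, then count y ∈ F_17 with y² ≡ rhs.
  x = 0: rhs = 9, matching y values: 3, 14 (2 points).
  x = 1: rhs = 10, matching y values: none (0 points).
  x = 2: rhs = 0, matching y values: 0 (1 points).
  x = 3: rhs = 2, matching y values: 6, 11 (2 points).
  x = 4: rhs = 5, matching y values: none (0 points).
  x = 5: rhs = 15, matching y values: 7, 10 (2 points).
  x = 6: rhs = 4, matching y values: 2, 15 (2 points).
  x = 7: rhs = 12, matching y values: none (0 points).
  x = 8: rhs = 11, matching y values: none (0 points).
  x = 9: rhs = 7, matching y values: none (0 points).
  x = 10: rhs = 6, matching y values: none (0 points).
  x = 11: rhs = 14, matching y values: none (0 points).
  x = 12: rhs = 3, matching y values: none (0 points).
  x = 13: rhs = 13, matching y values: 8, 9 (2 points).
  x = 14: rhs = 16, matching y values: 4, 13 (2 points).
  x = 15: rhs = 1, matching y values: 1, 16 (2 points).
  x = 16: rhs = 8, matching y values: 5, 12 (2 points).
Total affine count: 17.
Full point count |E(F_17)| = 17 + 1 = 18.
Hasse bound: |18 − (17+1)| = |0| = 0 ≤ 2√17 ≈ 8.2462 ✓.


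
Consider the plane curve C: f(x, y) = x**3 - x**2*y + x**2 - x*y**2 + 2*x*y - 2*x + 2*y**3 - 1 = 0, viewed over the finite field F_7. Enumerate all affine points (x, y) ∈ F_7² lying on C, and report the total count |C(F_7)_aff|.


Affine F_7-points: {(2, 0), (2, 1), (3, 5), (5, 2), (5, 5), (5, 6), (6, 4)}; count = 7.

For each of the 49 pairs (x, y) ∈ F_7², evaluate f(x, y) mod 7. Record the zeros.
  x = 0: [0↦6, 1↦1, 2↦1, 3↦4, 4↦1, 5↦4, 6↦4]  zeros at y ∈ ∅
  x = 1: [0↦6, 1↦1, 2↦6, 3↦5, 4↦3, 5↦5, 6↦2]  zeros at y ∈ ∅
  x = 2: [0↦0, 1↦0, 2↦1, 3↦1, 4↦5, 5↦4, 6↦3]  zeros at y ∈ {0, 1}
  x = 3: [0↦1, 1↦4, 2↦6, 3↦5, 4↦6, 5↦0, 6↦6]  zeros at y ∈ {5}
  x = 4: [0↦1, 1↦5, 2↦6, 3↦2, 4↦5, 5↦6, 6↦3]  zeros at y ∈ ∅
  x = 5: [0↦6, 1↦2, 2↦0, 3↦5, 4↦1, 5↦0, 6↦0]  zeros at y ∈ {2, 5, 6}
  x = 6: [0↦1, 1↦1, 2↦1, 3↦6, 4↦0, 5↦2, 6↦3]  zeros at y ∈ {4}
Collecting zeros: affine points = {(2, 0), (2, 1), (3, 5), (5, 2), (5, 5), (5, 6), (6, 4)}.
Total count |C(F_7)_aff| = 7.


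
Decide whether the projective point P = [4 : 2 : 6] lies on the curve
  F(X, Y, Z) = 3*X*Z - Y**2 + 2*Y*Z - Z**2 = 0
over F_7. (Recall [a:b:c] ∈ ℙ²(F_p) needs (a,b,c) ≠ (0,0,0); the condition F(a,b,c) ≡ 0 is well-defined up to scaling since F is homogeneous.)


F(4,2,6) ≡ 0 (mod 7); P is on the curve.

Evaluate F(4, 2, 6) term-by-term (mod 7).
  3*X*Z ↦ 3·4·1·6 = 72
  -Y**2 ↦ -1·1·4·1 = -4
  2*Y*Z ↦ 2·1·2·6 = 24
  -Z**2 ↦ -1·1·1·36 = -36
Sum: F(4, 2, 6) = (72) + (-4) + (24) + (-36) = 56.
Reducing mod 7: 56 ≡ 0 (mod 7).
Since F(a, b, c) ≡ 0 (mod 7), P lies on the curve.


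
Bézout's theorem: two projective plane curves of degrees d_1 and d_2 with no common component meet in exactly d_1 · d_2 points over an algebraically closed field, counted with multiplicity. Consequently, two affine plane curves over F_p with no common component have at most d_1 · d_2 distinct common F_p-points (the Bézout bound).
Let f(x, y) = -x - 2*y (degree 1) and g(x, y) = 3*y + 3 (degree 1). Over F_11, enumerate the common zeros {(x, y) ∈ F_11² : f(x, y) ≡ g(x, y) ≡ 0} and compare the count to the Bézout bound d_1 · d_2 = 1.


Common zeros: {(2, 10)}; count = 1; Bézout bound = 1.

deg(f) = 1, deg(g) = 1, so Bézout bound = 1.
Scan x ∈ F_11. For each x, list the y ∈ F_11 with f(x, y) ≡ 0 and those with g(x, y) ≡ 0 (mod 11); the common zeros in that column are the intersection.
  x = 0: f ≡ 0 at y ∈ {0}; g ≡ 0 at y ∈ {10}; common: ∅.
  x = 1: f ≡ 0 at y ∈ {5}; g ≡ 0 at y ∈ {10}; common: ∅.
  x = 2: f ≡ 0 at y ∈ {10}; g ≡ 0 at y ∈ {10}; common: {10}.
  x = 3: f ≡ 0 at y ∈ {4}; g ≡ 0 at y ∈ {10}; common: ∅.
  x = 4: f ≡ 0 at y ∈ {9}; g ≡ 0 at y ∈ {10}; common: ∅.
  x = 5: f ≡ 0 at y ∈ {3}; g ≡ 0 at y ∈ {10}; common: ∅.
  x = 6: f ≡ 0 at y ∈ {8}; g ≡ 0 at y ∈ {10}; common: ∅.
  x = 7: f ≡ 0 at y ∈ {2}; g ≡ 0 at y ∈ {10}; common: ∅.
  x = 8: f ≡ 0 at y ∈ {7}; g ≡ 0 at y ∈ {10}; common: ∅.
  x = 9: f ≡ 0 at y ∈ {1}; g ≡ 0 at y ∈ {10}; common: ∅.
  x = 10: f ≡ 0 at y ∈ {6}; g ≡ 0 at y ∈ {10}; common: ∅.
Collecting: common zeros = {(2, 10)}, so the count is 1.
Comparison with the Bézout bound: 1 ≤ 1 = deg(f)·deg(g), as expected for curves with no common component (the bound is attained).


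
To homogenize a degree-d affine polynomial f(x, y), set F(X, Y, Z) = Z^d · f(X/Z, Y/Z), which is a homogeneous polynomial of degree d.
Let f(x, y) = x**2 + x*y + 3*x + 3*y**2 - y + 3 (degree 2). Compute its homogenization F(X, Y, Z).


F(X, Y, Z) = X**2 + X*Y + 3*X*Z + 3*Y**2 - Y*Z + 3*Z**2

deg(f) = 2.
Substitute x = X/Z, y = Y/Z into f, then multiply by Z^2.
  monomial 1·x^2·y^0 ↦ 1·X^2·Y^0·Z^0.
  monomial 1·x^1·y^1 ↦ 1·X^1·Y^1·Z^0.
  monomial 3·x^1·y^0 ↦ 3·X^1·Y^0·Z^1.
  monomial 3·x^0·y^2 ↦ 3·X^0·Y^2·Z^0.
  monomial -1·x^0·y^1 ↦ -1·X^0·Y^1·Z^1.
  monomial 3·x^0·y^0 ↦ 3·X^0·Y^0·Z^2.
Collecting: F(X, Y, Z) = X**2 + X*Y + 3*X*Z + 3*Y**2 - Y*Z + 3*Z**2.


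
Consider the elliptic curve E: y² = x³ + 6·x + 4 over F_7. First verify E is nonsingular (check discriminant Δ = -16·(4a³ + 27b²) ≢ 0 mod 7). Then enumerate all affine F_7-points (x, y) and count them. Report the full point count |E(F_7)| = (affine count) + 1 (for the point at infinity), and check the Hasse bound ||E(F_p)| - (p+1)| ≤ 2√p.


Affine points = {(0, 2), (0, 5), (1, 2), (1, 5), (3, 0), (4, 1), (4, 6), (6, 2), (6, 5)}; affine count = 9; |E(F_7)| = 10.

Discriminant check: Δ ∝ 4a³ + 27b² = 4·6³ + 27·4² = 4·216 + 27·16 ≡ 1 (mod 7). Nonzero ⇒ E is nonsingular.
For each x ∈ F_7, compute rhs = x³ + 6·x + 4 mod 7, then count y ∈ F_7 with y² ≡ rhs.
  x = 0: rhs = 4, matching y values: 2, 5 (2 points).
  x = 1: rhs = 4, matching y values: 2, 5 (2 points).
  x = 2: rhs = 3, matching y values: none (0 points).
  x = 3: rhs = 0, matching y values: 0 (1 points).
  x = 4: rhs = 1, matching y values: 1, 6 (2 points).
  x = 5: rhs = 5, matching y values: none (0 points).
  x = 6: rhs = 4, matching y values: 2, 5 (2 points).
Total affine count: 9.
Full point count |E(F_7)| = 9 + 1 = 10.
Hasse bound: |10 − (7+1)| = |2| = 2 ≤ 2√7 ≈ 5.2915 ✓.


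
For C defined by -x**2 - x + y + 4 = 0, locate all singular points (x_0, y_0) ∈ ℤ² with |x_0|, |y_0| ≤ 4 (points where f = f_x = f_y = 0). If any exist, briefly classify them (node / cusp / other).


No singular points in the scanned grid; C is smooth there.

Compute partial derivatives:
  f_x = -2*x - 1.
  f_y = 1.
f_y = 1 is a nonzero constant, so f_y never vanishes: no point (x, y) can satisfy f = f_x = f_y = 0. In particular no (x, y) ∈ {−4, ..., 4}² is singular; the curve is smooth.


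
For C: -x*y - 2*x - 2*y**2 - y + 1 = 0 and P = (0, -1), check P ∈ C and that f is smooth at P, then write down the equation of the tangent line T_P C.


Tangent line at P: -x + 3*y + 3 = 0.

Step 1: f(0, -1) = 0, so P lies on C.
Step 2: partial derivatives
  f_x(x, y) = -y - 2, f_y(x, y) = -x - 4*y - 1.
  f_x(P) = -1, f_y(P) = 3 (gradient nonzero, so P is smooth).
Step 3: tangent line at P: -1·(x − 0) + 3·(y − -1) = 0.
Expanding: -x + 3*y + 3 = 0.


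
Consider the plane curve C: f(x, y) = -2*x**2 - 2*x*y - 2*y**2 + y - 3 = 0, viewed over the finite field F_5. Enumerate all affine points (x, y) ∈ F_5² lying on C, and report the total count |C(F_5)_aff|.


Affine F_5-points: {(1, 0), (1, 2), (2, 2), (2, 4), (4, 0), (4, 4)}; count = 6.

For each of the 25 pairs (x, y) ∈ F_5², evaluate f(x, y) mod 5. Record the zeros.
  x = 0: [0↦2, 1↦1, 2↦1, 3↦2, 4↦4]  zeros at y ∈ ∅
  x = 1: [0↦0, 1↦2, 2↦0, 3↦4, 4↦4]  zeros at y ∈ {0, 2}
  x = 2: [0↦4, 1↦4, 2↦0, 3↦2, 4↦0]  zeros at y ∈ {2, 4}
  x = 3: [0↦4, 1↦2, 2↦1, 3↦1, 4↦2]  zeros at y ∈ ∅
  x = 4: [0↦0, 1↦1, 2↦3, 3↦1, 4↦0]  zeros at y ∈ {0, 4}
Collecting zeros: affine points = {(1, 0), (1, 2), (2, 2), (2, 4), (4, 0), (4, 4)}.
Total count |C(F_5)_aff| = 6.


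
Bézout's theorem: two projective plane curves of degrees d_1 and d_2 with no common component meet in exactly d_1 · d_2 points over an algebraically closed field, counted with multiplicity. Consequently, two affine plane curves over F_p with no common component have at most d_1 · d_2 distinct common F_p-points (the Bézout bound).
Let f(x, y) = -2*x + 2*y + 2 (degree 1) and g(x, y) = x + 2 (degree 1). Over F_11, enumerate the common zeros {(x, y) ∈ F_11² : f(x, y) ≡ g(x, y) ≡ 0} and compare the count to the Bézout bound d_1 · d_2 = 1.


Common zeros: {(9, 8)}; count = 1; Bézout bound = 1.

deg(f) = 1, deg(g) = 1, so Bézout bound = 1.
Scan x ∈ F_11. For each x, list the y ∈ F_11 with f(x, y) ≡ 0 and those with g(x, y) ≡ 0 (mod 11); the common zeros in that column are the intersection.
  x = 0: f ≡ 0 at y ∈ {10}; g ≡ 0 at y ∈ ∅; common: ∅.
  x = 1: f ≡ 0 at y ∈ {0}; g ≡ 0 at y ∈ ∅; common: ∅.
  x = 2: f ≡ 0 at y ∈ {1}; g ≡ 0 at y ∈ ∅; common: ∅.
  x = 3: f ≡ 0 at y ∈ {2}; g ≡ 0 at y ∈ ∅; common: ∅.
  x = 4: f ≡ 0 at y ∈ {3}; g ≡ 0 at y ∈ ∅; common: ∅.
  x = 5: f ≡ 0 at y ∈ {4}; g ≡ 0 at y ∈ ∅; common: ∅.
  x = 6: f ≡ 0 at y ∈ {5}; g ≡ 0 at y ∈ ∅; common: ∅.
  x = 7: f ≡ 0 at y ∈ {6}; g ≡ 0 at y ∈ ∅; common: ∅.
  x = 8: f ≡ 0 at y ∈ {7}; g ≡ 0 at y ∈ ∅; common: ∅.
  x = 9: f ≡ 0 at y ∈ {8}; g ≡ 0 at y ∈ {0, 1, 2, 3, 4, 5, 6, 7, 8, 9, 10}; common: {8}.
  x = 10: f ≡ 0 at y ∈ {9}; g ≡ 0 at y ∈ ∅; common: ∅.
Collecting: common zeros = {(9, 8)}, so the count is 1.
Comparison with the Bézout bound: 1 ≤ 1 = deg(f)·deg(g), as expected for curves with no common component (the bound is attained).


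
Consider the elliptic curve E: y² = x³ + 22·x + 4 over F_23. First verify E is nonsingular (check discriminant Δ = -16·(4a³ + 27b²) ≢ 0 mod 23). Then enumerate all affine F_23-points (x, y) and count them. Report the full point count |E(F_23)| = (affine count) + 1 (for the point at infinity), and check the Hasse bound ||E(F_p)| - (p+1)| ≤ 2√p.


Affine points = {(0, 2), (0, 21), (1, 2), (1, 21), (4, 8), (4, 15), (5, 3), (5, 20), (7, 8), (7, 15), (8, 5), (8, 18), (11, 6), (11, 17), (12, 8), (12, 15), (13, 7), (13, 16), (15, 11), (15, 12), (16, 6), (16, 17), (17, 1), (17, 22), (19, 6), (19, 17), (20, 7), (20, 16), (22, 2), (22, 21)}; affine count = 30; |E(F_23)| = 31.

Discriminant check: Δ ∝ 4a³ + 27b² = 4·22³ + 27·4² = 4·10648 + 27·16 ≡ 14 (mod 23). Nonzero ⇒ E is nonsingular.
For each x ∈ F_23, compute rhs = x³ + 22·x + 4 mod 23, then count y ∈ F_23 with y² ≡ rhs.
  x = 0: rhs = 4, matching y values: 2, 21 (2 points).
  x = 1: rhs = 4, matching y values: 2, 21 (2 points).
  x = 2: rhs = 10, matching y values: none (0 points).
  x = 3: rhs = 5, matching y values: none (0 points).
  x = 4: rhs = 18, matching y values: 8, 15 (2 points).
  x = 5: rhs = 9, matching y values: 3, 20 (2 points).
  x = 6: rhs = 7, matching y values: none (0 points).
  x = 7: rhs = 18, matching y values: 8, 15 (2 points).
  x = 8: rhs = 2, matching y values: 5, 18 (2 points).
  x = 9: rhs = 11, matching y values: none (0 points).
  x = 10: rhs = 5, matching y values: none (0 points).
  x = 11: rhs = 13, matching y values: 6, 17 (2 points).
  x = 12: rhs = 18, matching y values: 8, 15 (2 points).
  x = 13: rhs = 3, matching y values: 7, 16 (2 points).
  x = 14: rhs = 20, matching y values: none (0 points).
  x = 15: rhs = 6, matching y values: 11, 12 (2 points).
  x = 16: rhs = 13, matching y values: 6, 17 (2 points).
  x = 17: rhs = 1, matching y values: 1, 22 (2 points).
  x = 18: rhs = 22, matching y values: none (0 points).
  x = 19: rhs = 13, matching y values: 6, 17 (2 points).
  x = 20: rhs = 3, matching y values: 7, 16 (2 points).
  x = 21: rhs = 21, matching y values: none (0 points).
  x = 22: rhs = 4, matching y values: 2, 21 (2 points).
Total affine count: 30.
Full point count |E(F_23)| = 30 + 1 = 31.
Hasse bound: |31 − (23+1)| = |7| = 7 ≤ 2√23 ≈ 9.5917 ✓.


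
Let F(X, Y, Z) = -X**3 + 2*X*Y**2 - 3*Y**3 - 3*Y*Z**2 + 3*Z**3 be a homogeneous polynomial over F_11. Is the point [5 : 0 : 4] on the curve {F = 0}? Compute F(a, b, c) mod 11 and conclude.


F(5,0,4) ≡ 1 (mod 11); P is NOT on the curve.

Evaluate F(5, 0, 4) term-by-term (mod 11).
  -X**3 ↦ -1·125·1·1 = -125
  2*X*Y**2 ↦ 2·5·0·1 = 0
  -3*Y**3 ↦ -3·1·0·1 = 0
  -3*Y*Z**2 ↦ -3·1·0·16 = 0
  3*Z**3 ↦ 3·1·1·64 = 192
Sum: F(5, 0, 4) = (-125) + (0) + (0) + (0) + (192) = 67.
Reducing mod 11: 67 ≡ 1 (mod 11).
Since F(a, b, c) ≡ 1 ≠ 0 (mod 11), P does NOT lie on the curve.


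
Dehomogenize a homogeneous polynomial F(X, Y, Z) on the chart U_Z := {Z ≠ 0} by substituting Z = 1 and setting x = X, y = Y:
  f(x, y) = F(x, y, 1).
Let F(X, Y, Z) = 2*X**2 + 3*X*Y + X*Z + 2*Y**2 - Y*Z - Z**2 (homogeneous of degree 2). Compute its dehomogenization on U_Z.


f(x, y) = 2*x**2 + 3*x*y + x + 2*y**2 - y - 1

On U_Z we set Z = 1. Each monomial c·X^i·Y^j·Z^k in F becomes c·x^i·y^j·1^k = c·x^i·y^j.
Substituting Z = 1: F(X, Y, 1) = 2*x**2 + 3*x*y + x + 2*y**2 - y - 1.
Note: deg(f) ≤ deg(F) = 2; strict inequality happens when F is divisible by Z (lost terms).


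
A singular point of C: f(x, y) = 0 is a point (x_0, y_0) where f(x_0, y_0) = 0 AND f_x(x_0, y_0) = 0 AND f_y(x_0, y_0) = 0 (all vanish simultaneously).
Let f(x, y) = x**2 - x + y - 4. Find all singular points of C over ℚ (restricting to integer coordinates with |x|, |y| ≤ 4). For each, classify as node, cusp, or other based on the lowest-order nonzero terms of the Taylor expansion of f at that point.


No singular points in the scanned grid; C is smooth there.

Compute partial derivatives:
  f_x = 2*x - 1.
  f_y = 1.
f_y = 1 is a nonzero constant, so f_y never vanishes: no point (x, y) can satisfy f = f_x = f_y = 0. In particular no (x, y) ∈ {−4, ..., 4}² is singular; the curve is smooth.


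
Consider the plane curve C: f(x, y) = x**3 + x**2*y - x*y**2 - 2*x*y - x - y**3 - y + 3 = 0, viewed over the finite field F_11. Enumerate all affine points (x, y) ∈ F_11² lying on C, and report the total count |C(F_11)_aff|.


Affine F_11-points: {(0, 8), (1, 9), (2, 9), (3, 2), (3, 4), (4, 8), (7, 5), (8, 2), (9, 2), (10, 6), (10, 8), (10, 9)}; count = 12.

For each of the 121 pairs (x, y) ∈ F_11², evaluate f(x, y) mod 11. Record the zeros.
  x = 0: [0↦3, 1↦1, 2↦4, 3↦6, 4↦1, 5↦5, 6↦1, 7↦5, 8↦0, 9↦2, 10↦5]  zeros at y ∈ {8}
  x = 1: [0↦3, 1↦10, 2↦9, 3↦5, 4↦3, 5↦8, 6↦3, 7↦4, 8↦5, 9↦0, 10↦5]  zeros at y ∈ {9}
  x = 2: [0↦9, 1↦5, 2↦2, 3↦5, 4↦8, 5↦5, 6↦1, 7↦1, 8↦10, 9↦0, 10↦9]  zeros at y ∈ {9}
  x = 3: [0↦5, 1↦3, 2↦0, 3↦1, 4↦0, 5↦2, 6↦1, 7↦2, 8↦10, 9↦8, 10↦1]  zeros at y ∈ {2, 4}
  x = 4: [0↦8, 1↦10, 2↦9, 3↦10, 4↦7, 5↦5, 6↦9, 7↦2, 8↦0, 9↦8, 10↦9]  zeros at y ∈ {8}
  x = 5: [0↦2, 1↦10, 2↦2, 3↦5, 4↦2, 5↦9, 6↦9, 7↦7, 8↦8, 9↦6, 10↦6]  zeros at y ∈ ∅
  x = 6: [0↦4, 1↦9, 2↦7, 3↦3, 4↦2, 5↦9, 6↦7, 7↦1, 8↦7, 9↦8, 10↦9]  zeros at y ∈ ∅
  x = 7: [0↦9, 1↦2, 2↦8, 3↦10, 4↦2, 5↦0, 6↦9, 7↦1, 8↦3, 9↦9, 10↦2]  zeros at y ∈ {5}
  x = 8: [0↦1, 1↦6, 2↦0, 3↦10, 4↦8, 5↦10, 6↦10, 7↦2, 8↦2, 9↦4, 10↦2]  zeros at y ∈ {2}
  x = 9: [0↦8, 1↦5, 2↦0, 3↦9, 4↦4, 5↦1, 6↦5, 7↦10, 8↦10, 9↦10, 10↦4]  zeros at y ∈ {2}
  x = 10: [0↦3, 1↦5, 2↦3, 3↦2, 4↦7, 5↦1, 6↦0, 7↦9, 8↦0, 9↦0, 10↦3]  zeros at y ∈ {6, 8, 9}
Collecting zeros: affine points = {(0, 8), (1, 9), (2, 9), (3, 2), (3, 4), (4, 8), (7, 5), (8, 2), (9, 2), (10, 6), (10, 8), (10, 9)}.
Total count |C(F_11)_aff| = 12.


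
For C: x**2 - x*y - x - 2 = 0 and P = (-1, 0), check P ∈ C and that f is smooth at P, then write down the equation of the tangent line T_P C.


Tangent line at P: -3*x + y - 3 = 0.

Step 1: f(-1, 0) = 0, so P lies on C.
Step 2: partial derivatives
  f_x(x, y) = 2*x - y - 1, f_y(x, y) = -x.
  f_x(P) = -3, f_y(P) = 1 (gradient nonzero, so P is smooth).
Step 3: tangent line at P: -3·(x − -1) + 1·(y − 0) = 0.
Expanding: -3*x + y - 3 = 0.


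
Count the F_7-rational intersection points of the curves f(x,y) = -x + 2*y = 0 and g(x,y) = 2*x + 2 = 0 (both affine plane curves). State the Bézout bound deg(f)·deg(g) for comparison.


Common zeros: {(6, 3)}; count = 1; Bézout bound = 1.

deg(f) = 1, deg(g) = 1, so Bézout bound = 1.
Scan x ∈ F_7. For each x, list the y ∈ F_7 with f(x, y) ≡ 0 and those with g(x, y) ≡ 0 (mod 7); the common zeros in that column are the intersection.
  x = 0: f ≡ 0 at y ∈ {0}; g ≡ 0 at y ∈ ∅; common: ∅.
  x = 1: f ≡ 0 at y ∈ {4}; g ≡ 0 at y ∈ ∅; common: ∅.
  x = 2: f ≡ 0 at y ∈ {1}; g ≡ 0 at y ∈ ∅; common: ∅.
  x = 3: f ≡ 0 at y ∈ {5}; g ≡ 0 at y ∈ ∅; common: ∅.
  x = 4: f ≡ 0 at y ∈ {2}; g ≡ 0 at y ∈ ∅; common: ∅.
  x = 5: f ≡ 0 at y ∈ {6}; g ≡ 0 at y ∈ ∅; common: ∅.
  x = 6: f ≡ 0 at y ∈ {3}; g ≡ 0 at y ∈ {0, 1, 2, 3, 4, 5, 6}; common: {3}.
Collecting: common zeros = {(6, 3)}, so the count is 1.
Comparison with the Bézout bound: 1 ≤ 1 = deg(f)·deg(g), as expected for curves with no common component (the bound is attained).


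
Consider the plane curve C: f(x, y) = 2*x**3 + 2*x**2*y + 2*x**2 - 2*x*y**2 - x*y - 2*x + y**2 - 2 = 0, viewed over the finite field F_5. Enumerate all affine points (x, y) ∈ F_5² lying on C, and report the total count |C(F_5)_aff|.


Affine F_5-points: {(1, 0), (1, 1), (4, 0), (4, 4)}; count = 4.

For each of the 25 pairs (x, y) ∈ F_5², evaluate f(x, y) mod 5. Record the zeros.
  x = 0: [0↦3, 1↦4, 2↦2, 3↦2, 4↦4]  zeros at y ∈ ∅
  x = 1: [0↦0, 1↦0, 2↦3, 3↦4, 4↦3]  zeros at y ∈ {0, 1}
  x = 2: [0↦3, 1↦1, 2↦3, 3↦4, 4↦4]  zeros at y ∈ ∅
  x = 3: [0↦4, 1↦4, 2↦4, 3↦4, 4↦4]  zeros at y ∈ ∅
  x = 4: [0↦0, 1↦1, 2↦3, 3↦1, 4↦0]  zeros at y ∈ {0, 4}
Collecting zeros: affine points = {(1, 0), (1, 1), (4, 0), (4, 4)}.
Total count |C(F_5)_aff| = 4.


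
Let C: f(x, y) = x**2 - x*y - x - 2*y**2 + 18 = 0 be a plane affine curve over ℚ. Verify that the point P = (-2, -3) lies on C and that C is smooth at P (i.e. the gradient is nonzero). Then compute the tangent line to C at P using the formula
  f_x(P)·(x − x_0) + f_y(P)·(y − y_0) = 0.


Tangent line at P: -2*x + 14*y + 38 = 0.

Step 1: f(-2, -3) = 0, so P lies on C.
Step 2: partial derivatives
  f_x(x, y) = 2*x - y - 1, f_y(x, y) = -x - 4*y.
  f_x(P) = -2, f_y(P) = 14 (gradient nonzero, so P is smooth).
Step 3: tangent line at P: -2·(x − -2) + 14·(y − -3) = 0.
Expanding: -2*x + 14*y + 38 = 0.


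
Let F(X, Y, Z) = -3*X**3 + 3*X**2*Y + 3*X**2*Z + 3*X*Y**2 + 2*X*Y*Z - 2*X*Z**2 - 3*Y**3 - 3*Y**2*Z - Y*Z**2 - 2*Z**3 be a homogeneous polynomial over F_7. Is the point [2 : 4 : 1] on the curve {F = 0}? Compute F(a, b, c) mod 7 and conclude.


F(2,4,1) ≡ 3 (mod 7); P is NOT on the curve.

Evaluate F(2, 4, 1) term-by-term (mod 7).
  -3*X**3 ↦ -3·8·1·1 = -24
  3*X**2*Y ↦ 3·4·4·1 = 48
  3*X**2*Z ↦ 3·4·1·1 = 12
  3*X*Y**2 ↦ 3·2·16·1 = 96
  2*X*Y*Z ↦ 2·2·4·1 = 16
  -2*X*Z**2 ↦ -2·2·1·1 = -4
  -3*Y**3 ↦ -3·1·64·1 = -192
  -3*Y**2*Z ↦ -3·1·16·1 = -48
  -Y*Z**2 ↦ -1·1·4·1 = -4
  -2*Z**3 ↦ -2·1·1·1 = -2
Sum: F(2, 4, 1) = (-24) + (48) + (12) + (96) + (16) + (-4) + (-192) + (-48) + (-4) + (-2) = -102.
Reducing mod 7: -102 ≡ 3 (mod 7).
Since F(a, b, c) ≡ 3 ≠ 0 (mod 7), P does NOT lie on the curve.


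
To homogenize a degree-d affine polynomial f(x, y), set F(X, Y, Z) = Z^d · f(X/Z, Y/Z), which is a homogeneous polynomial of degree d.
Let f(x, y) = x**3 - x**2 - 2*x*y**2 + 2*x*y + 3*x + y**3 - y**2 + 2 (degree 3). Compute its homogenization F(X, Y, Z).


F(X, Y, Z) = X**3 - X**2*Z - 2*X*Y**2 + 2*X*Y*Z + 3*X*Z**2 + Y**3 - Y**2*Z + 2*Z**3

deg(f) = 3.
Substitute x = X/Z, y = Y/Z into f, then multiply by Z^3.
  monomial 1·x^3·y^0 ↦ 1·X^3·Y^0·Z^0.
  monomial -1·x^2·y^0 ↦ -1·X^2·Y^0·Z^1.
  monomial -2·x^1·y^2 ↦ -2·X^1·Y^2·Z^0.
  monomial 2·x^1·y^1 ↦ 2·X^1·Y^1·Z^1.
  monomial 3·x^1·y^0 ↦ 3·X^1·Y^0·Z^2.
  monomial 1·x^0·y^3 ↦ 1·X^0·Y^3·Z^0.
  monomial -1·x^0·y^2 ↦ -1·X^0·Y^2·Z^1.
  monomial 2·x^0·y^0 ↦ 2·X^0·Y^0·Z^3.
Collecting: F(X, Y, Z) = X**3 - X**2*Z - 2*X*Y**2 + 2*X*Y*Z + 3*X*Z**2 + Y**3 - Y**2*Z + 2*Z**3.


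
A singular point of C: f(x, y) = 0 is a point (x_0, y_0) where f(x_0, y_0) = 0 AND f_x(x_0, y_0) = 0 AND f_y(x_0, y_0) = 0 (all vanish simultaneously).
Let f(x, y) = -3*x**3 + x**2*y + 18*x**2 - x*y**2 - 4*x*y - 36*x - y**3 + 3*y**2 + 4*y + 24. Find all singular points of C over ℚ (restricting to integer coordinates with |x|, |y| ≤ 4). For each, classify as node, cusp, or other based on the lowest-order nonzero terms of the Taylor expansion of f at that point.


Singular points: {(2, 0)}; classification: cusp.

Compute partial derivatives:
  f_x = -9*x**2 + 2*x*y + 36*x - y**2 - 4*y - 36.
  f_y = x**2 - 2*x*y - 4*x - 3*y**2 + 6*y + 4.
Scan x_0 ∈ {−4, ..., 4}. For each x_0, f_y(x_0, y) is a polynomial in y; find its integer roots y ∈ {−4, ..., 4}, then test f_x and f at those candidates.
  x = -4: f_y(-4, y) = -3*y**2 + 14*y + 36; no integer root y with |y| ≤ 4.
  x = -3: f_y(-3, y) = -3*y**2 + 12*y + 25; no integer root y with |y| ≤ 4.
  x = -2: f_y(-2, y) = -3*y**2 + 10*y + 16; no integer root y with |y| ≤ 4.
  x = -1: f_y(-1, y) = -3*y**2 + 8*y + 9; no integer root y with |y| ≤ 4.
  x = 0: f_y(0, y) = -3*y**2 + 6*y + 4; no integer root y with |y| ≤ 4.
  x = 1: f_y(1, y) = -3*y**2 + 4*y + 1; no integer root y with |y| ≤ 4.
  x = 2: f_y(2, y) = -3*y**2 + 2*y; vanishes at y ∈ {0}. (2, 0): f_x = 0, f = 0 — SINGULAR.
  x = 3: f_y(3, y) = 1 - 3*y**2; no integer root y with |y| ≤ 4.
  x = 4: f_y(4, y) = -3*y**2 - 2*y + 4; no integer root y with |y| ≤ 4.
Only singular point on the grid: (2, 0).
Classify: substitute x = 2 + u, y = 0 + v and expand: f = -3*u**3 + u**2*v - u*v**2 - v**3 + v**2.
No constant or linear terms (consistent with a singular point). Quadratic part: v**2. Cubic part: -3*u**3 + u**2*v - u*v**2 - v**3.
The quadratic part v**2 is a perfect square, so there is a single (double) tangent line v = 0, i.e. y = 0. Restricting the cubic part to that line (v = 0) leaves -3*u**3 ≠ 0, so f is not divisible by v and the branch is v² ≈ 3*u**3 to lowest order — this is a cusp.
Classification: cusp.


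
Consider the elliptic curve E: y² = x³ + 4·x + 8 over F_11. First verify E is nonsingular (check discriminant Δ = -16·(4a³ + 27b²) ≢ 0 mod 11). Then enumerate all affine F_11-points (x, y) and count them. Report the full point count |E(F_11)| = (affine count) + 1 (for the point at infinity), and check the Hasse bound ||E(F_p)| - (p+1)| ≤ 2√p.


Affine points = {(3, 5), (3, 6), (4, 0), (7, 4), (7, 7), (9, 5), (9, 6), (10, 5), (10, 6)}; affine count = 9; |E(F_11)| = 10.

Discriminant check: Δ ∝ 4a³ + 27b² = 4·4³ + 27·8² = 4·64 + 27·64 ≡ 4 (mod 11). Nonzero ⇒ E is nonsingular.
For each x ∈ F_11, compute rhs = x³ + 4·x + 8 mod 11, then count y ∈ F_11 with y² ≡ rhs.
  x = 0: rhs = 8, matching y values: none (0 points).
  x = 1: rhs = 2, matching y values: none (0 points).
  x = 2: rhs = 2, matching y values: none (0 points).
  x = 3: rhs = 3, matching y values: 5, 6 (2 points).
  x = 4: rhs = 0, matching y values: 0 (1 points).
  x = 5: rhs = 10, matching y values: none (0 points).
  x = 6: rhs = 6, matching y values: none (0 points).
  x = 7: rhs = 5, matching y values: 4, 7 (2 points).
  x = 8: rhs = 2, matching y values: none (0 points).
  x = 9: rhs = 3, matching y values: 5, 6 (2 points).
  x = 10: rhs = 3, matching y values: 5, 6 (2 points).
Total affine count: 9.
Full point count |E(F_11)| = 9 + 1 = 10.
Hasse bound: |10 − (11+1)| = |-2| = 2 ≤ 2√11 ≈ 6.6332 ✓.


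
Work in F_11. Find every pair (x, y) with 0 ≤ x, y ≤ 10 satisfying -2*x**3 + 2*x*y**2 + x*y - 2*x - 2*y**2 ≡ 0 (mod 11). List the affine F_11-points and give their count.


Affine F_11-points: {(0, 0), (1, 4), (3, 5), (3, 8), (6, 7), (6, 10), (7, 2), (8, 2), (8, 10), (9, 9)}; count = 10.

For each of the 121 pairs (x, y) ∈ F_11², evaluate f(x, y) mod 11. Record the zeros.
  x = 0: [0↦0, 1↦9, 2↦3, 3↦4, 4↦1, 5↦5, 6↦5, 7↦1, 8↦4, 9↦3, 10↦9]  zeros at y ∈ {0}
  x = 1: [0↦7, 1↦8, 2↦9, 3↦10, 4↦0, 5↦1, 6↦2, 7↦3, 8↦4, 9↦5, 10↦6]  zeros at y ∈ {4}
  x = 2: [0↦2, 1↦6, 2↦3, 3↦4, 4↦9, 5↦7, 6↦9, 7↦4, 8↦3, 9↦6, 10↦2]  zeros at y ∈ ∅
  x = 3: [0↦6, 1↦2, 2↦6, 3↦7, 4↦5, 5↦0, 6↦3, 7↦3, 8↦0, 9↦5, 10↦7]  zeros at y ∈ {5, 8}
  x = 4: [0↦7, 1↦6, 2↦6, 3↦7, 4↦9, 5↦1, 6↦5, 7↦10, 8↦5, 9↦1, 10↦9]  zeros at y ∈ ∅
  x = 5: [0↦4, 1↦6, 2↦2, 3↦3, 4↦9, 5↦9, 6↦3, 7↦2, 8↦6, 9↦4, 10↦7]  zeros at y ∈ ∅
  x = 6: [0↦7, 1↦1, 2↦4, 3↦5, 4↦4, 5↦1, 6↦7, 7↦0, 8↦2, 9↦2, 10↦0]  zeros at y ∈ {7, 10}
  x = 7: [0↦4, 1↦1, 2↦0, 3↦1, 4↦4, 5↦9, 6↦5, 7↦3, 8↦3, 9↦5, 10↦9]  zeros at y ∈ {2}
  x = 8: [0↦5, 1↦5, 2↦0, 3↦1, 4↦8, 5↦10, 6↦7, 7↦10, 8↦8, 9↦1, 10↦0]  zeros at y ∈ {2, 10}
  x = 9: [0↦9, 1↦1, 2↦3, 3↦4, 4↦4, 5↦3, 6↦1, 7↦9, 8↦5, 9↦0, 10↦5]  zeros at y ∈ {9}
  x = 10: [0↦4, 1↦10, 2↦8, 3↦9, 4↦2, 5↦9, 6↦8, 7↦10, 8↦4, 9↦1, 10↦1]  zeros at y ∈ ∅
Collecting zeros: affine points = {(0, 0), (1, 4), (3, 5), (3, 8), (6, 7), (6, 10), (7, 2), (8, 2), (8, 10), (9, 9)}.
Total count |C(F_11)_aff| = 10.


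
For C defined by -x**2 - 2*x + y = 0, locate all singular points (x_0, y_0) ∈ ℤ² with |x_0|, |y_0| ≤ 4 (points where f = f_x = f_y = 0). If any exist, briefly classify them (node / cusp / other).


No singular points in the scanned grid; C is smooth there.

Compute partial derivatives:
  f_x = -2*x - 2.
  f_y = 1.
f_y = 1 is a nonzero constant, so f_y never vanishes: no point (x, y) can satisfy f = f_x = f_y = 0. In particular no (x, y) ∈ {−4, ..., 4}² is singular; the curve is smooth.


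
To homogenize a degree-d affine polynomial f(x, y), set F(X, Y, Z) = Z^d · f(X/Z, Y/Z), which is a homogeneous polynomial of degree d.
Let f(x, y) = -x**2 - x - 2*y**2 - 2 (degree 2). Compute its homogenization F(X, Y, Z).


F(X, Y, Z) = -X**2 - X*Z - 2*Y**2 - 2*Z**2

deg(f) = 2.
Substitute x = X/Z, y = Y/Z into f, then multiply by Z^2.
  monomial -1·x^2·y^0 ↦ -1·X^2·Y^0·Z^0.
  monomial -1·x^1·y^0 ↦ -1·X^1·Y^0·Z^1.
  monomial -2·x^0·y^2 ↦ -2·X^0·Y^2·Z^0.
  monomial -2·x^0·y^0 ↦ -2·X^0·Y^0·Z^2.
Collecting: F(X, Y, Z) = -X**2 - X*Z - 2*Y**2 - 2*Z**2.


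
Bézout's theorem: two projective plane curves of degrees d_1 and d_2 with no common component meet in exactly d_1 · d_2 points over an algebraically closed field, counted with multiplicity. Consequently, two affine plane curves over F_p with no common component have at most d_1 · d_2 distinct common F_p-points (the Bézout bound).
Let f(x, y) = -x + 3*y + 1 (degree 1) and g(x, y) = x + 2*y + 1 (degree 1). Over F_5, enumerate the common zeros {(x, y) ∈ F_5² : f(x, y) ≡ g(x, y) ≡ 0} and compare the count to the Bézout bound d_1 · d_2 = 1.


Common zeros: ∅; count = 0; Bézout bound = 1.

deg(f) = 1, deg(g) = 1, so Bézout bound = 1.
Scan x ∈ F_5. For each x, list the y ∈ F_5 with f(x, y) ≡ 0 and those with g(x, y) ≡ 0 (mod 5); the common zeros in that column are the intersection.
  x = 0: f ≡ 0 at y ∈ {3}; g ≡ 0 at y ∈ {2}; common: ∅.
  x = 1: f ≡ 0 at y ∈ {0}; g ≡ 0 at y ∈ {4}; common: ∅.
  x = 2: f ≡ 0 at y ∈ {2}; g ≡ 0 at y ∈ {1}; common: ∅.
  x = 3: f ≡ 0 at y ∈ {4}; g ≡ 0 at y ∈ {3}; common: ∅.
  x = 4: f ≡ 0 at y ∈ {1}; g ≡ 0 at y ∈ {0}; common: ∅.
Collecting: common zeros = ∅, so the count is 0.
Comparison with the Bézout bound: 0 ≤ 1 = deg(f)·deg(g), as expected for curves with no common component (the affine F_5-count falls short of the bound because intersections may lie at infinity, over extension fields, or carry multiplicity).


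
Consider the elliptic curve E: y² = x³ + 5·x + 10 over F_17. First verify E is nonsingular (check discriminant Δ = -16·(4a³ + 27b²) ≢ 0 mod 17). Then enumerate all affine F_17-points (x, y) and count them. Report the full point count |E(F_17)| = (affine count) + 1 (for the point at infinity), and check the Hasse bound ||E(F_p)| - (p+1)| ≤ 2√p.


Affine points = {(1, 4), (1, 13), (3, 1), (3, 16), (4, 3), (4, 14), (6, 1), (6, 16), (8, 1), (8, 16), (9, 6), (9, 11), (11, 6), (11, 11), (12, 8), (12, 9), (14, 6), (14, 11), (15, 3), (15, 14), (16, 2), (16, 15)}; affine count = 22; |E(F_17)| = 23.

Discriminant check: Δ ∝ 4a³ + 27b² = 4·5³ + 27·10² = 4·125 + 27·100 ≡ 4 (mod 17). Nonzero ⇒ E is nonsingular.
For each x ∈ F_17, compute rhs = x³ + 5·x + 10 mod 17, then count y ∈ F_17 with y² ≡ rhs.
  x = 0: rhs = 10, matching y values: none (0 points).
  x = 1: rhs = 16, matching y values: 4, 13 (2 points).
  x = 2: rhs = 11, matching y values: none (0 points).
  x = 3: rhs = 1, matching y values: 1, 16 (2 points).
  x = 4: rhs = 9, matching y values: 3, 14 (2 points).
  x = 5: rhs = 7, matching y values: none (0 points).
  x = 6: rhs = 1, matching y values: 1, 16 (2 points).
  x = 7: rhs = 14, matching y values: none (0 points).
  x = 8: rhs = 1, matching y values: 1, 16 (2 points).
  x = 9: rhs = 2, matching y values: 6, 11 (2 points).
  x = 10: rhs = 6, matching y values: none (0 points).
  x = 11: rhs = 2, matching y values: 6, 11 (2 points).
  x = 12: rhs = 13, matching y values: 8, 9 (2 points).
  x = 13: rhs = 11, matching y values: none (0 points).
  x = 14: rhs = 2, matching y values: 6, 11 (2 points).
  x = 15: rhs = 9, matching y values: 3, 14 (2 points).
  x = 16: rhs = 4, matching y values: 2, 15 (2 points).
Total affine count: 22.
Full point count |E(F_17)| = 22 + 1 = 23.
Hasse bound: |23 − (17+1)| = |5| = 5 ≤ 2√17 ≈ 8.2462 ✓.


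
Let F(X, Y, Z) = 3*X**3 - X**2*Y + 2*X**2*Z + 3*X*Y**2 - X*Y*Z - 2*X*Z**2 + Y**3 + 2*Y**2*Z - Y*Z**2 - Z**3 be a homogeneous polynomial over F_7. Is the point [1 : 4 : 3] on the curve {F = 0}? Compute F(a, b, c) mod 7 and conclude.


F(1,4,3) ≡ 1 (mod 7); P is NOT on the curve.

Evaluate F(1, 4, 3) term-by-term (mod 7).
  3*X**3 ↦ 3·1·1·1 = 3
  -X**2*Y ↦ -1·1·4·1 = -4
  2*X**2*Z ↦ 2·1·1·3 = 6
  3*X*Y**2 ↦ 3·1·16·1 = 48
  -X*Y*Z ↦ -1·1·4·3 = -12
  -2*X*Z**2 ↦ -2·1·1·9 = -18
  Y**3 ↦ 1·1·64·1 = 64
  2*Y**2*Z ↦ 2·1·16·3 = 96
  -Y*Z**2 ↦ -1·1·4·9 = -36
  -Z**3 ↦ -1·1·1·27 = -27
Sum: F(1, 4, 3) = (3) + (-4) + (6) + (48) + (-12) + (-18) + (64) + (96) + (-36) + (-27) = 120.
Reducing mod 7: 120 ≡ 1 (mod 7).
Since F(a, b, c) ≡ 1 ≠ 0 (mod 7), P does NOT lie on the curve.


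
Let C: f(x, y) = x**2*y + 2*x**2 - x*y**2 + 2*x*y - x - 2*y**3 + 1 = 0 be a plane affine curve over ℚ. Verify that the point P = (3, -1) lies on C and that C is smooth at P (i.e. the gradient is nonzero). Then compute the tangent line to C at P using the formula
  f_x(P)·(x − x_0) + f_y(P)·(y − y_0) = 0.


Tangent line at P: 2*x + 15*y + 9 = 0.

Step 1: f(3, -1) = 0, so P lies on C.
Step 2: partial derivatives
  f_x(x, y) = 2*x*y + 4*x - y**2 + 2*y - 1, f_y(x, y) = x**2 - 2*x*y + 2*x - 6*y**2.
  f_x(P) = 2, f_y(P) = 15 (gradient nonzero, so P is smooth).
Step 3: tangent line at P: 2·(x − 3) + 15·(y − -1) = 0.
Expanding: 2*x + 15*y + 9 = 0.
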